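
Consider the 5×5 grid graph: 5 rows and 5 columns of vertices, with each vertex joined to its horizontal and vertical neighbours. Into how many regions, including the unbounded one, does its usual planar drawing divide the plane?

The grid has V = 5·5 = 25 vertices and E = 5·4 + 5·4 = 40 edges.
F = 2 − V + E = 2 − 25 + 40 = 17.

17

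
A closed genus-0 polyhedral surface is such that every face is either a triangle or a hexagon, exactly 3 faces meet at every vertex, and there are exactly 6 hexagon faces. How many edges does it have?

Let x be the number of triangles; then F = 6 + x.
Edge–face incidences: 2E = 6·6 + 3·x = 36 + 3x.
Every vertex has degree 3, so 3V = 2E.
Euler: V − E + F = 2 ⇒ (2E)/3 − E + (6 + x) = 2.
Multiply by 6: 2·(2E) − 3·(2E) + 6·(6 + x) = 12, i.e. 36 + 6x − (36 + 3x) = 12.
Collecting terms: 3x = 12, so x = 4.
Then 2E = 36 + 3·4 = 48, so E = 24, V = 2E/3 = 16, F = 6 + 4 = 10.

24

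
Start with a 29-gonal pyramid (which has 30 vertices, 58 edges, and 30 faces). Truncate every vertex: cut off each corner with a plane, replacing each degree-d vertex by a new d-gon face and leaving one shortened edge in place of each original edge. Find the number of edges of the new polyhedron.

174

Truncation replaces each original edge-end by a new vertex, so V′ = 2E = 116.
Each original edge survives, and each old vertex of degree d contributes d new edges; summing degrees gives Σd = 2E, so E′ = E + 2E = 3E = 174.
Each original face survives and each original vertex becomes one new face: F′ = F + V = 60.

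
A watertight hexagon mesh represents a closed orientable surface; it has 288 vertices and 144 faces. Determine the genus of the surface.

1

Every face is a hexagon, so 2E = 6·144 = 864, giving E = 432.
χ = V − E + F = 288 − 432 + 144 = 0.
For a closed orientable surface χ = 2 − 2g, so g = (2 − (0))/2 = 1.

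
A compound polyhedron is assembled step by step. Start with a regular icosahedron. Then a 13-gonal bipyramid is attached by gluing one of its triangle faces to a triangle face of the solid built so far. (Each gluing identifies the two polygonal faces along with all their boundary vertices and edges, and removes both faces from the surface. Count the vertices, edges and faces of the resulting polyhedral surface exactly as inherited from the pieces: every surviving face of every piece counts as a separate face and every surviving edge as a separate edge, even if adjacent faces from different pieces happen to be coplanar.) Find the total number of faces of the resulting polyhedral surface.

A regular icosahedron: V=12, E=30, F=20.
Attach a 13-gonal bipyramid (V=15, E=39, F=26) along a 3-gon: merge 3 vertices and 3 edges, delete both glued faces → V=24, E=66, F=44.
Check: V − E + F = 24 − 66 + 44 = 2.

44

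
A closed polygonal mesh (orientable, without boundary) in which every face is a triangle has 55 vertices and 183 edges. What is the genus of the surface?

4

Every face is a triangle and each edge borders two faces, so 3F = 2·183, giving F = 122.
χ = V − E + F = 55 − 183 + 122 = -6.
For a closed orientable surface χ = 2 − 2g, so g = (2 − (-6))/2 = 4.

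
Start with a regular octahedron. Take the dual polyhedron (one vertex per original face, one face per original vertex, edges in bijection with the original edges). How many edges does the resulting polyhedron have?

The base solid has V = 6, E = 12, F = 8.
The dual swaps V and F and preserves E: V′ = F = 8, E′ = E = 12, F′ = V = 6.

12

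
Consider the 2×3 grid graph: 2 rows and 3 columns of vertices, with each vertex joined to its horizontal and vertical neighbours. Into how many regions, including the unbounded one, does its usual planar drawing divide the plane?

3

The grid has V = 2·3 = 6 vertices and E = 2·2 + 3·1 = 7 edges.
F = 2 − V + E = 2 − 6 + 7 = 3.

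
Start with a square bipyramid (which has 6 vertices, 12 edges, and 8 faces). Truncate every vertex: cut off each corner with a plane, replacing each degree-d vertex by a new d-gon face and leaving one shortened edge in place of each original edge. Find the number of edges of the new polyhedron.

Truncation replaces each original edge-end by a new vertex, so V′ = 2E = 24.
Each original edge survives, and each old vertex of degree d contributes d new edges; summing degrees gives Σd = 2E, so E′ = E + 2E = 3E = 36.
Each original face survives and each original vertex becomes one new face: F′ = F + V = 14.

36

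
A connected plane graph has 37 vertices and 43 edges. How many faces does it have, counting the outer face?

8

Euler's formula for a connected plane graph: V − E + F = 2, so F = 2 − 37 + 43 = 8.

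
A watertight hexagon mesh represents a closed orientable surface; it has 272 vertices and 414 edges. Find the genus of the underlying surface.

Every face is a hexagon and each edge borders two faces, so 6F = 2·414, giving F = 138.
χ = V − E + F = 272 − 414 + 138 = -4.
For a closed orientable surface χ = 2 − 2g, so g = (2 − (-4))/2 = 3.

3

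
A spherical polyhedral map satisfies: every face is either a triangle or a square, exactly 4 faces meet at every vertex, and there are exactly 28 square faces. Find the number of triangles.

8

Let x be the number of triangles; then F = 28 + x.
Edge–face incidences: 2E = 4·28 + 3·x = 112 + 3x.
Every vertex has degree 4, so 4V = 2E.
Euler: V − E + F = 2 ⇒ (2E)/4 − E + (28 + x) = 2.
Multiply by 8: 2·(2E) − 4·(2E) + 8·(28 + x) = 16, i.e. 224 + 8x − 2·(112 + 3x) = 16.
Collecting terms: 2x = 16, so x = 8.
Then 2E = 112 + 3·8 = 136, so E = 68, V = 2E/4 = 34, F = 28 + 8 = 36.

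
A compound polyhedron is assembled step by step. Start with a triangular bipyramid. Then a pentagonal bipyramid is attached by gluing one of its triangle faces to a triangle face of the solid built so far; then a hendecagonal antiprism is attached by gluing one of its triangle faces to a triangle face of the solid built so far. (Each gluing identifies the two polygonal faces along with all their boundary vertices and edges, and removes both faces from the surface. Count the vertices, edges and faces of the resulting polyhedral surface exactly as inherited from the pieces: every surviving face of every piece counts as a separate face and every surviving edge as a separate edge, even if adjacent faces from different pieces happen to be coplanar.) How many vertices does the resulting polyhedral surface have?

28

A triangular bipyramid: V=5, E=9, F=6.
Attach a pentagonal bipyramid (V=7, E=15, F=10) along a 3-gon: merge 3 vertices and 3 edges, delete both glued faces → V=9, E=21, F=14.
Attach a hendecagonal antiprism (V=22, E=44, F=24) along a 3-gon: merge 3 vertices and 3 edges, delete both glued faces → V=28, E=62, F=36.
Check: V − E + F = 28 − 62 + 36 = 2.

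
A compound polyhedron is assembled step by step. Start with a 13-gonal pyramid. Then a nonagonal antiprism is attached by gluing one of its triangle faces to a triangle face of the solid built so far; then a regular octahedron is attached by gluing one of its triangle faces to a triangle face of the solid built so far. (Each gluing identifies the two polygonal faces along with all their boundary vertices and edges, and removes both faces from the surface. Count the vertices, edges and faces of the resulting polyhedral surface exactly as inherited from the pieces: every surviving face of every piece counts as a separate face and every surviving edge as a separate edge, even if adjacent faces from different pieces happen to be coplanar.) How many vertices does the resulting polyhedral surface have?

32

A 13-gonal pyramid: V=14, E=26, F=14.
Attach a nonagonal antiprism (V=18, E=36, F=20) along a 3-gon: merge 3 vertices and 3 edges, delete both glued faces → V=29, E=59, F=32.
Attach a regular octahedron (V=6, E=12, F=8) along a 3-gon: merge 3 vertices and 3 edges, delete both glued faces → V=32, E=68, F=38.
Check: V − E + F = 32 − 68 + 38 = 2.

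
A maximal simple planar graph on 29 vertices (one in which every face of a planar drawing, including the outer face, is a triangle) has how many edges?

In a plane triangulation 3F = 2E and V − E + F = 2, so E = 3V − 6 = 3·29 − 6 = 81.

81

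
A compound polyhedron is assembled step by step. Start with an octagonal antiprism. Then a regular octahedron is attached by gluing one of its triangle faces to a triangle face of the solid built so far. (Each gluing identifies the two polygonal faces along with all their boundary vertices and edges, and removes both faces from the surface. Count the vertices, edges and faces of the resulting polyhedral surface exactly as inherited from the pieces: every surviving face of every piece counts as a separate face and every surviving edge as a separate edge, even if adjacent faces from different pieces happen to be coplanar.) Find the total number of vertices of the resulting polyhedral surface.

An octagonal antiprism: V=16, E=32, F=18.
Attach a regular octahedron (V=6, E=12, F=8) along a 3-gon: merge 3 vertices and 3 edges, delete both glued faces → V=19, E=41, F=24.
Check: V − E + F = 19 − 41 + 24 = 2.

19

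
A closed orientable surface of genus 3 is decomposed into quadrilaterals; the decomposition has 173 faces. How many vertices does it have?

χ = 2 − 2·3 = -4, and every face is a square so 4F = 2E.
E = 4·173/2 = 346. Then V = -4 + E − F = -4 + 346 − 173 = 169.

169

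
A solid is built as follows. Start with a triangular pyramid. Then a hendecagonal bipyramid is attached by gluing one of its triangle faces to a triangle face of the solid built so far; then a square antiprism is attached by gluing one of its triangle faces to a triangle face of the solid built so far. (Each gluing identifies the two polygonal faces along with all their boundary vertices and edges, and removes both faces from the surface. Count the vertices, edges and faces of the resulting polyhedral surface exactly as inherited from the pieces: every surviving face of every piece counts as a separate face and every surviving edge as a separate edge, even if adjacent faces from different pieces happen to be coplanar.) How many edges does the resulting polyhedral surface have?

A triangular pyramid: V=4, E=6, F=4.
Attach a hendecagonal bipyramid (V=13, E=33, F=22) along a 3-gon: merge 3 vertices and 3 edges, delete both glued faces → V=14, E=36, F=24.
Attach a square antiprism (V=8, E=16, F=10) along a 3-gon: merge 3 vertices and 3 edges, delete both glued faces → V=19, E=49, F=32.
Check: V − E + F = 19 − 49 + 32 = 2.

49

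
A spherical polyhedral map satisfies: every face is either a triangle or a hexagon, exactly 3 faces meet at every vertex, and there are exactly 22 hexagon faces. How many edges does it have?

Let x be the number of triangles; then F = 22 + x.
Edge–face incidences: 2E = 6·22 + 3·x = 132 + 3x.
Every vertex has degree 3, so 3V = 2E.
Euler: V − E + F = 2 ⇒ (2E)/3 − E + (22 + x) = 2.
Multiply by 6: 2·(2E) − 3·(2E) + 6·(22 + x) = 12, i.e. 132 + 6x − (132 + 3x) = 12.
Collecting terms: 3x = 12, so x = 4.
Then 2E = 132 + 3·4 = 144, so E = 72, V = 2E/3 = 48, F = 22 + 4 = 26.

72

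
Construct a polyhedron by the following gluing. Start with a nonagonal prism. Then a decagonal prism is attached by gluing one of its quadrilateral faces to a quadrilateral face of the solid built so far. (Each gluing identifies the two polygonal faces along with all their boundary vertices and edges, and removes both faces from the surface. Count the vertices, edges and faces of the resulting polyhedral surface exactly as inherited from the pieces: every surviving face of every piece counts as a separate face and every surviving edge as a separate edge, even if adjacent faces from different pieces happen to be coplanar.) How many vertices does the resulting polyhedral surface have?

34

A nonagonal prism: V=18, E=27, F=11.
Attach a decagonal prism (V=20, E=30, F=12) along a 4-gon: merge 4 vertices and 4 edges, delete both glued faces → V=34, E=53, F=21.
Check: V − E + F = 34 − 53 + 21 = 2.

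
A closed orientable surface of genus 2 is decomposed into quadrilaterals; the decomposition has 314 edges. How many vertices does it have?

155

χ = 2 − 2·2 = -2, and every face is a square so 4F = 2E.
F = 2E/4 = 157. Then V = -2 + E − F = -2 + 314 − 157 = 155.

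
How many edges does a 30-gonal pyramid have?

A pyramid on an n-gon base has one n-gon and n triangles: V = 30 + 1 = 31, E = 2·30 = 60, F = 30 + 1 = 31.

60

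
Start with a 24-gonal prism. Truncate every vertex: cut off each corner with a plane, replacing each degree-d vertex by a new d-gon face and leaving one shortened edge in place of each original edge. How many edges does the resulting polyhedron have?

The base solid has V = 48, E = 72, F = 26.
Truncation replaces each original edge-end by a new vertex, so V′ = 2E = 144.
Each original edge survives, and each old vertex of degree d contributes d new edges; summing degrees gives Σd = 2E, so E′ = E + 2E = 3E = 216.
Each original face survives and each original vertex becomes one new face: F′ = F + V = 74.

216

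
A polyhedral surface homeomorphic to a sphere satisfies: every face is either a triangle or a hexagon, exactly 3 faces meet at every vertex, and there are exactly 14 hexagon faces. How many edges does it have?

48

Let x be the number of triangles; then F = 14 + x.
Edge–face incidences: 2E = 6·14 + 3·x = 84 + 3x.
Every vertex has degree 3, so 3V = 2E.
Euler: V − E + F = 2 ⇒ (2E)/3 − E + (14 + x) = 2.
Multiply by 6: 2·(2E) − 3·(2E) + 6·(14 + x) = 12, i.e. 84 + 6x − (84 + 3x) = 12.
Collecting terms: 3x = 12, so x = 4.
Then 2E = 84 + 3·4 = 96, so E = 48, V = 2E/3 = 32, F = 14 + 4 = 18.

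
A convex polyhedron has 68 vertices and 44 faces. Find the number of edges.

110

Here V − E + F = 2.
E = V + F − (2) = 68 + 44 − (2) = 110.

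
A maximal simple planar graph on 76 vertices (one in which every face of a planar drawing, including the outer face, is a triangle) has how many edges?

222

In a plane triangulation 3F = 2E and V − E + F = 2, so E = 3V − 6 = 3·76 − 6 = 222.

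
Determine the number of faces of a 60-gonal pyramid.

61

A pyramid on an n-gon base has one n-gon and n triangles: V = 60 + 1 = 61, E = 2·60 = 120, F = 60 + 1 = 61.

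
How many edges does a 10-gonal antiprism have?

An antiprism on an n-gon has two n-gon caps and 2n triangles: V = 2·10 = 20, E = 4·10 = 40, F = 2·10 + 2 = 22.

40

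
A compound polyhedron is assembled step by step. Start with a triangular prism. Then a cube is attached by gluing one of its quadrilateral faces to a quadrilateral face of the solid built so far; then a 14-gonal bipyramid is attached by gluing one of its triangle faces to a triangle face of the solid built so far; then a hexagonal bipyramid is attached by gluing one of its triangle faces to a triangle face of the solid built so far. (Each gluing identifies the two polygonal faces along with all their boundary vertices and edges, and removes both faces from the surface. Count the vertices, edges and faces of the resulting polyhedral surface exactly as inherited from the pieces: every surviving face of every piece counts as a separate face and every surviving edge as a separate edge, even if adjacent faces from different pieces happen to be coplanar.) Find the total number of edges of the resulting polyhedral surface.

A triangular prism: V=6, E=9, F=5.
Attach a cube (V=8, E=12, F=6) along a 4-gon: merge 4 vertices and 4 edges, delete both glued faces → V=10, E=17, F=9.
Attach a 14-gonal bipyramid (V=16, E=42, F=28) along a 3-gon: merge 3 vertices and 3 edges, delete both glued faces → V=23, E=56, F=35.
Attach a hexagonal bipyramid (V=8, E=18, F=12) along a 3-gon: merge 3 vertices and 3 edges, delete both glued faces → V=28, E=71, F=45.
Check: V − E + F = 28 − 71 + 45 = 2.

71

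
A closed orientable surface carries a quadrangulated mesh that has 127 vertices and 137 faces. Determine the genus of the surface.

6

Every face is a square, so 2E = 4·137 = 548, giving E = 274.
χ = V − E + F = 127 − 274 + 137 = -10.
For a closed orientable surface χ = 2 − 2g, so g = (2 − (-10))/2 = 6.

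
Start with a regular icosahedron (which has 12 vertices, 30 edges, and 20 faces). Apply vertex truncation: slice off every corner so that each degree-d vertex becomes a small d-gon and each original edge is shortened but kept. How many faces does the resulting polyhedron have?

Truncation replaces each original edge-end by a new vertex, so V′ = 2E = 60.
Each original edge survives, and each old vertex of degree d contributes d new edges; summing degrees gives Σd = 2E, so E′ = E + 2E = 3E = 90.
Each original face survives and each original vertex becomes one new face: F′ = F + V = 32.

32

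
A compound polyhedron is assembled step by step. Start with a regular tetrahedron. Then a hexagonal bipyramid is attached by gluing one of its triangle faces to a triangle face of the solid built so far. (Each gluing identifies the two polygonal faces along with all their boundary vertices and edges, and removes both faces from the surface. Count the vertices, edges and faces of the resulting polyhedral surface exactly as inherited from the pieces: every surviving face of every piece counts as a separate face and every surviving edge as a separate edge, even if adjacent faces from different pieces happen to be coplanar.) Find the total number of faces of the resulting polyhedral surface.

A regular tetrahedron: V=4, E=6, F=4.
Attach a hexagonal bipyramid (V=8, E=18, F=12) along a 3-gon: merge 3 vertices and 3 edges, delete both glued faces → V=9, E=21, F=14.
Check: V − E + F = 9 − 21 + 14 = 2.

14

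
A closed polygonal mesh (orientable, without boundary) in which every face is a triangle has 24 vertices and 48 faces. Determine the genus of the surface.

1

Every face is a triangle, so 2E = 3·48 = 144, giving E = 72.
χ = V − E + F = 24 − 72 + 48 = 0.
For a closed orientable surface χ = 2 − 2g, so g = (2 − (0))/2 = 1.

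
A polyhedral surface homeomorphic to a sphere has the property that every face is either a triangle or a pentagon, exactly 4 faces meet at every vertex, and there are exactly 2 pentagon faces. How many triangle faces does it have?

10

Let x be the number of triangles; then F = 2 + x.
Edge–face incidences: 2E = 5·2 + 3·x = 10 + 3x.
Every vertex has degree 4, so 4V = 2E.
Euler: V − E + F = 2 ⇒ (2E)/4 − E + (2 + x) = 2.
Multiply by 8: 2·(2E) − 4·(2E) + 8·(2 + x) = 16, i.e. 16 + 8x − 2·(10 + 3x) = 16.
Collecting terms: 2x − 4 = 16, so 2x = 20, so x = 10.
Then 2E = 10 + 3·10 = 40, so E = 20, V = 2E/4 = 10, F = 2 + 10 = 12.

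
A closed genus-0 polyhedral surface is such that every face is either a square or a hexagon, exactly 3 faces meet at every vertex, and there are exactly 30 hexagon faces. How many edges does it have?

102

Let x be the number of squares; then F = 30 + x.
Edge–face incidences: 2E = 6·30 + 4·x = 180 + 4x.
Every vertex has degree 3, so 3V = 2E.
Euler: V − E + F = 2 ⇒ (2E)/3 − E + (30 + x) = 2.
Multiply by 6: 2·(2E) − 3·(2E) + 6·(30 + x) = 12, i.e. 180 + 6x − (180 + 4x) = 12.
Collecting terms: 2x = 12, so x = 6.
Then 2E = 180 + 4·6 = 204, so E = 102, V = 2E/3 = 68, F = 30 + 6 = 36.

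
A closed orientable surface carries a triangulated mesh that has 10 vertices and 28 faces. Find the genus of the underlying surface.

Every face is a triangle, so 2E = 3·28 = 84, giving E = 42.
χ = V − E + F = 10 − 42 + 28 = -4.
For a closed orientable surface χ = 2 − 2g, so g = (2 − (-4))/2 = 3.

3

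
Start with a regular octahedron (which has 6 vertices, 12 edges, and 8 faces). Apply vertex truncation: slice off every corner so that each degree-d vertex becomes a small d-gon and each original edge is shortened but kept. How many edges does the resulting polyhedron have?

36

Truncation replaces each original edge-end by a new vertex, so V′ = 2E = 24.
Each original edge survives, and each old vertex of degree d contributes d new edges; summing degrees gives Σd = 2E, so E′ = E + 2E = 3E = 36.
Each original face survives and each original vertex becomes one new face: F′ = F + V = 14.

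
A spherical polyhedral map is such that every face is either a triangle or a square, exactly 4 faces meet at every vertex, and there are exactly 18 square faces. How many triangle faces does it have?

8

Let x be the number of triangles; then F = 18 + x.
Edge–face incidences: 2E = 4·18 + 3·x = 72 + 3x.
Every vertex has degree 4, so 4V = 2E.
Euler: V − E + F = 2 ⇒ (2E)/4 − E + (18 + x) = 2.
Multiply by 8: 2·(2E) − 4·(2E) + 8·(18 + x) = 16, i.e. 144 + 8x − 2·(72 + 3x) = 16.
Collecting terms: 2x = 16, so x = 8.
Then 2E = 72 + 3·8 = 96, so E = 48, V = 2E/4 = 24, F = 18 + 8 = 26.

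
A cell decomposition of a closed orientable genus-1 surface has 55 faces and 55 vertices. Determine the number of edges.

For a closed orientable surface of genus 1, χ = 2 − 2·1 = 0.
E = V + F − (0) = 55 + 55 − (0) = 110.

110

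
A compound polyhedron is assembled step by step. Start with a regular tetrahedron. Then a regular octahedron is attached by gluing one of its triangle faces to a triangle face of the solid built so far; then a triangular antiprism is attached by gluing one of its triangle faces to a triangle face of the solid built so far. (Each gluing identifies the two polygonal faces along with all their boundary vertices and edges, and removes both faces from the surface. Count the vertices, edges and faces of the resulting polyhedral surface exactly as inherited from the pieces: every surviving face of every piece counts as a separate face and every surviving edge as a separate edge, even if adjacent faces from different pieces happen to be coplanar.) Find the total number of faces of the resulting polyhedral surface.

16

A regular tetrahedron: V=4, E=6, F=4.
Attach a regular octahedron (V=6, E=12, F=8) along a 3-gon: merge 3 vertices and 3 edges, delete both glued faces → V=7, E=15, F=10.
Attach a triangular antiprism (V=6, E=12, F=8) along a 3-gon: merge 3 vertices and 3 edges, delete both glued faces → V=10, E=24, F=16.
Check: V − E + F = 10 − 24 + 16 = 2.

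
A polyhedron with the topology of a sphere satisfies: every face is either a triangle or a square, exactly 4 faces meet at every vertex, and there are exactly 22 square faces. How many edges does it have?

56

Let x be the number of triangles; then F = 22 + x.
Edge–face incidences: 2E = 4·22 + 3·x = 88 + 3x.
Every vertex has degree 4, so 4V = 2E.
Euler: V − E + F = 2 ⇒ (2E)/4 − E + (22 + x) = 2.
Multiply by 8: 2·(2E) − 4·(2E) + 8·(22 + x) = 16, i.e. 176 + 8x − 2·(88 + 3x) = 16.
Collecting terms: 2x = 16, so x = 8.
Then 2E = 88 + 3·8 = 112, so E = 56, V = 2E/4 = 28, F = 22 + 8 = 30.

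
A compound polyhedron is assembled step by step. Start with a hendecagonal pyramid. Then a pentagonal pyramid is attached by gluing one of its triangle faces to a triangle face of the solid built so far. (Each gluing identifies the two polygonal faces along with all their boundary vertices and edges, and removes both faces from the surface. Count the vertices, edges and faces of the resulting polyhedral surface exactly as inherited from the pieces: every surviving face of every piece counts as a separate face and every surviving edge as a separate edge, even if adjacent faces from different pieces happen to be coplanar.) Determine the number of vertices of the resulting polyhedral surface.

A hendecagonal pyramid: V=12, E=22, F=12.
Attach a pentagonal pyramid (V=6, E=10, F=6) along a 3-gon: merge 3 vertices and 3 edges, delete both glued faces → V=15, E=29, F=16.
Check: V − E + F = 15 − 29 + 16 = 2.

15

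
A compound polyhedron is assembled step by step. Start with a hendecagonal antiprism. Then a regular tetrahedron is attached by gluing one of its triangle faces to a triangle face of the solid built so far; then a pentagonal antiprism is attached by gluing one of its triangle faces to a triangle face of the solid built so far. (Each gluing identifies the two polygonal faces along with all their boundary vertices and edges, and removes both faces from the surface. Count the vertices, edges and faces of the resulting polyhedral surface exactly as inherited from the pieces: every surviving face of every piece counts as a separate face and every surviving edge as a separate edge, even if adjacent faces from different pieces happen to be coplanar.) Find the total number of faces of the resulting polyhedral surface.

36

A hendecagonal antiprism: V=22, E=44, F=24.
Attach a regular tetrahedron (V=4, E=6, F=4) along a 3-gon: merge 3 vertices and 3 edges, delete both glued faces → V=23, E=47, F=26.
Attach a pentagonal antiprism (V=10, E=20, F=12) along a 3-gon: merge 3 vertices and 3 edges, delete both glued faces → V=30, E=64, F=36.
Check: V − E + F = 30 − 64 + 36 = 2.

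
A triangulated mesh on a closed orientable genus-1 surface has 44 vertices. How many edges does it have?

χ = 2 − 2·1 = 0, and every face is a triangle so 3F = 2E.
V − E + F = 0 with E = 3F/2 gives 44 − (3/2 − 1)·F = 0, so F = 88 and E = 132.

132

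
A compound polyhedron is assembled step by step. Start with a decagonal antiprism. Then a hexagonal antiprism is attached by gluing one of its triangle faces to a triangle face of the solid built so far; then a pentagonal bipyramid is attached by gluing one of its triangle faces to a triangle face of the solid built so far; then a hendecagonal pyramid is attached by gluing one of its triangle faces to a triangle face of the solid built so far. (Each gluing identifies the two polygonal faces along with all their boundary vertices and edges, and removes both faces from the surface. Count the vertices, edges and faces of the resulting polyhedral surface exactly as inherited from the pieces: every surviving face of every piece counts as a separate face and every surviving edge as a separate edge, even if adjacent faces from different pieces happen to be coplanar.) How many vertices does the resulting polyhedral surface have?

42

A decagonal antiprism: V=20, E=40, F=22.
Attach a hexagonal antiprism (V=12, E=24, F=14) along a 3-gon: merge 3 vertices and 3 edges, delete both glued faces → V=29, E=61, F=34.
Attach a pentagonal bipyramid (V=7, E=15, F=10) along a 3-gon: merge 3 vertices and 3 edges, delete both glued faces → V=33, E=73, F=42.
Attach a hendecagonal pyramid (V=12, E=22, F=12) along a 3-gon: merge 3 vertices and 3 edges, delete both glued faces → V=42, E=92, F=52.
Check: V − E + F = 42 − 92 + 52 = 2.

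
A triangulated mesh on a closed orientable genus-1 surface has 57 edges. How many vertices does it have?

χ = 2 − 2·1 = 0, and every face is a triangle so 3F = 2E.
F = 2E/3 = 38. Then V = 0 + E − F = 0 + 57 − 38 = 19.

19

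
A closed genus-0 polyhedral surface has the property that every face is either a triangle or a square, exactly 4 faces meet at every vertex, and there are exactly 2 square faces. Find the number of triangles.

Let x be the number of triangles; then F = 2 + x.
Edge–face incidences: 2E = 4·2 + 3·x = 8 + 3x.
Every vertex has degree 4, so 4V = 2E.
Euler: V − E + F = 2 ⇒ (2E)/4 − E + (2 + x) = 2.
Multiply by 8: 2·(2E) − 4·(2E) + 8·(2 + x) = 16, i.e. 16 + 8x − 2·(8 + 3x) = 16.
Collecting terms: 2x = 16, so x = 8.
Then 2E = 8 + 3·8 = 32, so E = 16, V = 2E/4 = 8, F = 2 + 8 = 10.

8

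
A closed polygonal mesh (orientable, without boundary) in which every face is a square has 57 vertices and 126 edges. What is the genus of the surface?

Every face is a square and each edge borders two faces, so 4F = 2·126, giving F = 63.
χ = V − E + F = 57 − 126 + 63 = -6.
For a closed orientable surface χ = 2 − 2g, so g = (2 − (-6))/2 = 4.

4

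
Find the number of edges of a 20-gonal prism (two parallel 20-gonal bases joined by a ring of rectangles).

A prism on an n-gon has two n-gon bases and n rectangular sides: V = 2·20 = 40, E = 3·20 = 60, F = 20 + 2 = 22.

60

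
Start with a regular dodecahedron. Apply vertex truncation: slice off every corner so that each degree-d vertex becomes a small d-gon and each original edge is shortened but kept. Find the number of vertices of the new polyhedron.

60

The base solid has V = 20, E = 30, F = 12.
Truncation replaces each original edge-end by a new vertex, so V′ = 2E = 60.
Each original edge survives, and each old vertex of degree d contributes d new edges; summing degrees gives Σd = 2E, so E′ = E + 2E = 3E = 90.
Each original face survives and each original vertex becomes one new face: F′ = F + V = 32.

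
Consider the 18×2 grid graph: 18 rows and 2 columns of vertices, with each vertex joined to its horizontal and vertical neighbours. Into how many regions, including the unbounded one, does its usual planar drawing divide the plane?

The grid has V = 18·2 = 36 vertices and E = 18·1 + 2·17 = 52 edges.
F = 2 − V + E = 2 − 36 + 52 = 18.

18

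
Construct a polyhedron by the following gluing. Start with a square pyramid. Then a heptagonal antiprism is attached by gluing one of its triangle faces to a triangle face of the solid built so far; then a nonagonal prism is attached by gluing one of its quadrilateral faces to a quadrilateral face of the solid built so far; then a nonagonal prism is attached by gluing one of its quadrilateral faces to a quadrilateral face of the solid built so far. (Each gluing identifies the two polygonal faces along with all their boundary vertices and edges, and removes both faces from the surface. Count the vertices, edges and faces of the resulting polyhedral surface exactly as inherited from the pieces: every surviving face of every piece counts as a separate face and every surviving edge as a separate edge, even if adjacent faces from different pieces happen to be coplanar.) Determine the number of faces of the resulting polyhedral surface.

A square pyramid: V=5, E=8, F=5.
Attach a heptagonal antiprism (V=14, E=28, F=16) along a 3-gon: merge 3 vertices and 3 edges, delete both glued faces → V=16, E=33, F=19.
Attach a nonagonal prism (V=18, E=27, F=11) along a 4-gon: merge 4 vertices and 4 edges, delete both glued faces → V=30, E=56, F=28.
Attach a nonagonal prism (V=18, E=27, F=11) along a 4-gon: merge 4 vertices and 4 edges, delete both glued faces → V=44, E=79, F=37.
Check: V − E + F = 44 − 79 + 37 = 2.

37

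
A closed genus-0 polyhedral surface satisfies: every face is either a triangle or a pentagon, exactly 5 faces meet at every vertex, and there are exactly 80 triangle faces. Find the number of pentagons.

12

Let x be the number of pentagons; then F = 80 + x.
Edge–face incidences: 2E = 3·80 + 5·x = 240 + 5x.
Every vertex has degree 5, so 5V = 2E.
Euler: V − E + F = 2 ⇒ (2E)/5 − E + (80 + x) = 2.
Multiply by 10: 2·(2E) − 5·(2E) + 10·(80 + x) = 20, i.e. 800 + 10x − 3·(240 + 5x) = 20.
Collecting terms: −5x + 80 = 20, so −5x = −60, so x = 12.
Then 2E = 240 + 5·12 = 300, so E = 150, V = 2E/5 = 60, F = 80 + 12 = 92.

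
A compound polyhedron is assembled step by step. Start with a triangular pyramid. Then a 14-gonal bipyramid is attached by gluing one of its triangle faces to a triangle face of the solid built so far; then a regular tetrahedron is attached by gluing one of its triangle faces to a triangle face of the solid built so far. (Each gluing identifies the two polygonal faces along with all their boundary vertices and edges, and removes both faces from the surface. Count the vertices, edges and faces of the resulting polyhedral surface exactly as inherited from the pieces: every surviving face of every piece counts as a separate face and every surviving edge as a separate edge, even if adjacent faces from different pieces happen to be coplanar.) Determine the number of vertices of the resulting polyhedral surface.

18

A triangular pyramid: V=4, E=6, F=4.
Attach a 14-gonal bipyramid (V=16, E=42, F=28) along a 3-gon: merge 3 vertices and 3 edges, delete both glued faces → V=17, E=45, F=30.
Attach a regular tetrahedron (V=4, E=6, F=4) along a 3-gon: merge 3 vertices and 3 edges, delete both glued faces → V=18, E=48, F=32.
Check: V − E + F = 18 − 48 + 32 = 2.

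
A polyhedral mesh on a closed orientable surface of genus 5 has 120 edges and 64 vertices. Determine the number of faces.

48

For a closed orientable surface of genus 5, χ = 2 − 2·5 = -8.
F = -8 − V + E = -8 − 64 + 120 = 48.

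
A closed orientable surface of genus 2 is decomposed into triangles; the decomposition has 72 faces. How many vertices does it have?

χ = 2 − 2·2 = -2, and every face is a triangle so 3F = 2E.
E = 3·72/2 = 108. Then V = -2 + E − F = -2 + 108 − 72 = 34.

34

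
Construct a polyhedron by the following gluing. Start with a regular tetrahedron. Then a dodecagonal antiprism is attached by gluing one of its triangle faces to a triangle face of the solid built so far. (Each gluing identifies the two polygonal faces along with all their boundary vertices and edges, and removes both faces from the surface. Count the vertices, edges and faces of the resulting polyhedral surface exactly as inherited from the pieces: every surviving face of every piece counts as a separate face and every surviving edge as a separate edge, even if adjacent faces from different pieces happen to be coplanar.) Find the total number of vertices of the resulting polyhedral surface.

A regular tetrahedron: V=4, E=6, F=4.
Attach a dodecagonal antiprism (V=24, E=48, F=26) along a 3-gon: merge 3 vertices and 3 edges, delete both glued faces → V=25, E=51, F=28.
Check: V − E + F = 25 − 51 + 28 = 2.

25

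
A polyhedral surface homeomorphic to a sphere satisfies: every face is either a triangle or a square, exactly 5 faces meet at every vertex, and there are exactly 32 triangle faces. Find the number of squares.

Let x be the number of squares; then F = 32 + x.
Edge–face incidences: 2E = 3·32 + 4·x = 96 + 4x.
Every vertex has degree 5, so 5V = 2E.
Euler: V − E + F = 2 ⇒ (2E)/5 − E + (32 + x) = 2.
Multiply by 10: 2·(2E) − 5·(2E) + 10·(32 + x) = 20, i.e. 320 + 10x − 3·(96 + 4x) = 20.
Collecting terms: −2x + 32 = 20, so −2x = −12, so x = 6.
Then 2E = 96 + 4·6 = 120, so E = 60, V = 2E/5 = 24, F = 32 + 6 = 38.

6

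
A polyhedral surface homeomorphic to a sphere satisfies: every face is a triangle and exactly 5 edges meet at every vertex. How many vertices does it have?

Each face has 3 edges and each edge borders two faces, so 2E = 3F.
Each vertex has degree 5, so 5V = 2E and hence V = 3F/5.
Euler: V − E + F = 2 ⇒ (3F/5) − (3F/2) + F = 2.
Multiply by 10: (6 − 15 + 10)F = 20, i.e. 1F = 20.
So F = 20, E = 3·20/2 = 30, V = 3·20/5 = 12.

12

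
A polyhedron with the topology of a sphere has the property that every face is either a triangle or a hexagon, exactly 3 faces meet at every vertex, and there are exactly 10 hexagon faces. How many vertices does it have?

24

Let x be the number of triangles; then F = 10 + x.
Edge–face incidences: 2E = 6·10 + 3·x = 60 + 3x.
Every vertex has degree 3, so 3V = 2E.
Euler: V − E + F = 2 ⇒ (2E)/3 − E + (10 + x) = 2.
Multiply by 6: 2·(2E) − 3·(2E) + 6·(10 + x) = 12, i.e. 60 + 6x − (60 + 3x) = 12.
Collecting terms: 3x = 12, so x = 4.
Then 2E = 60 + 3·4 = 72, so E = 36, V = 2E/3 = 24, F = 10 + 4 = 14.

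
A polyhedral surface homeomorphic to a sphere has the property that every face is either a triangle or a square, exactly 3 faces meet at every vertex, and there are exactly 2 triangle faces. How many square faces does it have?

3

Let x be the number of squares; then F = 2 + x.
Edge–face incidences: 2E = 3·2 + 4·x = 6 + 4x.
Every vertex has degree 3, so 3V = 2E.
Euler: V − E + F = 2 ⇒ (2E)/3 − E + (2 + x) = 2.
Multiply by 6: 2·(2E) − 3·(2E) + 6·(2 + x) = 12, i.e. 12 + 6x − (6 + 4x) = 12.
Collecting terms: 2x + 6 = 12, so 2x = 6, so x = 3.
Then 2E = 6 + 4·3 = 18, so E = 9, V = 2E/3 = 6, F = 2 + 3 = 5.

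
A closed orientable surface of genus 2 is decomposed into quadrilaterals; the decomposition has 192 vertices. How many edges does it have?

388

χ = 2 − 2·2 = -2, and every face is a square so 4F = 2E.
V − E + F = -2 with E = 4F/2 gives 192 − (4/2 − 1)·F = -2, so F = 194 and E = 388.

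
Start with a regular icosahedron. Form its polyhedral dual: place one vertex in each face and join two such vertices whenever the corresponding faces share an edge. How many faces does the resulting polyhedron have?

The base solid has V = 12, E = 30, F = 20.
The dual swaps V and F and preserves E: V′ = F = 20, E′ = E = 30, F′ = V = 12.

12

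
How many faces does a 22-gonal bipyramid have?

44

A bipyramid over an n-gon has 2n triangular faces and n + 2 vertices: V = 22 + 2 = 24, E = 3·22 = 66, F = 2·22 = 44.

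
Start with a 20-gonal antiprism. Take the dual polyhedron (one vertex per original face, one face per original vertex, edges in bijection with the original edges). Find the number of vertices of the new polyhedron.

42

The base solid has V = 40, E = 80, F = 42.
The dual swaps V and F and preserves E: V′ = F = 42, E′ = E = 80, F′ = V = 40.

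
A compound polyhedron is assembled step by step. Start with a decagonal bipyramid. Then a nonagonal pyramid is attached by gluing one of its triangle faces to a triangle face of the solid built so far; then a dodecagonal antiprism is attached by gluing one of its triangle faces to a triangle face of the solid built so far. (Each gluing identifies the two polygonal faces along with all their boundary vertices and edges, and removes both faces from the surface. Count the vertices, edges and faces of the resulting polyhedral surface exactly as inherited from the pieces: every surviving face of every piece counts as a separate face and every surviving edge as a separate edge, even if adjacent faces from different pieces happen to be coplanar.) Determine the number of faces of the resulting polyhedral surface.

A decagonal bipyramid: V=12, E=30, F=20.
Attach a nonagonal pyramid (V=10, E=18, F=10) along a 3-gon: merge 3 vertices and 3 edges, delete both glued faces → V=19, E=45, F=28.
Attach a dodecagonal antiprism (V=24, E=48, F=26) along a 3-gon: merge 3 vertices and 3 edges, delete both glued faces → V=40, E=90, F=52.
Check: V − E + F = 40 − 90 + 52 = 2.

52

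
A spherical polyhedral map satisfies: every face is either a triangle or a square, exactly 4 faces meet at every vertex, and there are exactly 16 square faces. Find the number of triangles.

Let x be the number of triangles; then F = 16 + x.
Edge–face incidences: 2E = 4·16 + 3·x = 64 + 3x.
Every vertex has degree 4, so 4V = 2E.
Euler: V − E + F = 2 ⇒ (2E)/4 − E + (16 + x) = 2.
Multiply by 8: 2·(2E) − 4·(2E) + 8·(16 + x) = 16, i.e. 128 + 8x − 2·(64 + 3x) = 16.
Collecting terms: 2x = 16, so x = 8.
Then 2E = 64 + 3·8 = 88, so E = 44, V = 2E/4 = 22, F = 16 + 8 = 24.

8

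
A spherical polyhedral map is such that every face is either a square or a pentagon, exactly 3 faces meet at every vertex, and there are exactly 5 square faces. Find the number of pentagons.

2

Let x be the number of pentagons; then F = 5 + x.
Edge–face incidences: 2E = 4·5 + 5·x = 20 + 5x.
Every vertex has degree 3, so 3V = 2E.
Euler: V − E + F = 2 ⇒ (2E)/3 − E + (5 + x) = 2.
Multiply by 6: 2·(2E) − 3·(2E) + 6·(5 + x) = 12, i.e. 30 + 6x − (20 + 5x) = 12.
Collecting terms: x + 10 = 12, so x = 2.
Then 2E = 20 + 5·2 = 30, so E = 15, V = 2E/3 = 10, F = 5 + 2 = 7.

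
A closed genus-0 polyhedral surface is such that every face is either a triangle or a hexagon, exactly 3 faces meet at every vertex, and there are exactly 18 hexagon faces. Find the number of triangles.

4

Let x be the number of triangles; then F = 18 + x.
Edge–face incidences: 2E = 6·18 + 3·x = 108 + 3x.
Every vertex has degree 3, so 3V = 2E.
Euler: V − E + F = 2 ⇒ (2E)/3 − E + (18 + x) = 2.
Multiply by 6: 2·(2E) − 3·(2E) + 6·(18 + x) = 12, i.e. 108 + 6x − (108 + 3x) = 12.
Collecting terms: 3x = 12, so x = 4.
Then 2E = 108 + 3·4 = 120, so E = 60, V = 2E/3 = 40, F = 18 + 4 = 22.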